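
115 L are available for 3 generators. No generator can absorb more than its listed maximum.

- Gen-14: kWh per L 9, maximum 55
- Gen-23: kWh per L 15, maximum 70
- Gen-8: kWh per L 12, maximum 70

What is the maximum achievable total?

Order the generators by kWh per L: Gen-23 15 > Gen-8 12 > Gen-14 9.
Gen-23 takes 70 to reach its cap of 70 — 45 left.
Only 45 left; Gen-8 takes them to reach 45.
Total = 15×70 + 12×45 = 1590.

1590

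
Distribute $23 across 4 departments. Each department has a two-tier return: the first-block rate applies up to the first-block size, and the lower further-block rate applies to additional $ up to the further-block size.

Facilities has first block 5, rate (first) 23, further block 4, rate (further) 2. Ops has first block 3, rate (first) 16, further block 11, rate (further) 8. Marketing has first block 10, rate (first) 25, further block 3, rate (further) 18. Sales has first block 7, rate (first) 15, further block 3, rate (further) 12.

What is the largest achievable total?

497

Rank every tier by rate: Marketing/tier1 25 > Facilities/tier1 23 > Marketing/tier2 18 > Ops/tier1 16 > Sales/tier1 15 > Sales/tier2 12 > Ops/tier2 8 > Facilities/tier2 2.
Fill Marketing tier1 block (10 at 25) ; 13 left.
Fill Facilities tier1 block (5 at 23) ; 8 left.
Fill Marketing tier2 block (3 at 18) ; 5 left.
Fill Ops tier1 block (3 at 16) ; 2 left.
2 remain; put them into Sales tier1 at 15.
Total = 25×10 + 23×5 + 18×3 + 16×3 + 15×2 = 497.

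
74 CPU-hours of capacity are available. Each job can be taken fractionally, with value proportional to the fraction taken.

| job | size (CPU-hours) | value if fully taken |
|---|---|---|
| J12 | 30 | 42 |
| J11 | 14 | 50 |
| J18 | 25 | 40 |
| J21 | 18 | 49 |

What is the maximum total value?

162.8

Rank by value-to-size ratio: J11 50/14≈3.57, J21 49/18≈2.72, J18 40/25≈1.6, J12 42/30≈1.4.
J11: take in full, 14 CPU-hours for value 50 ; 60 left.
J21: take in full, 18 CPU-hours for value 49 ; 42 left.
J18: take in full, 25 CPU-hours for value 40 ; 17 left.
Fill the last 17 CPU-hours with part of J12: 17/30 of it earns 23.8.
Total value = 162.8.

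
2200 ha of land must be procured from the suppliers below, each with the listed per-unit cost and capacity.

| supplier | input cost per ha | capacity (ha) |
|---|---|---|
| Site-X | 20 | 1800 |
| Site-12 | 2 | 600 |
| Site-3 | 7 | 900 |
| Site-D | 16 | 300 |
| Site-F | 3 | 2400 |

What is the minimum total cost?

6000

Fill from the cheapest supplier first.
Site-12 at 2: take all 600 ha → 1600 still needed.
Site-F (3): take the remaining 1600 → done.
Site-3, Site-D, Site-X: unused.
Cost = 600×2 + 1600×3 = 6000.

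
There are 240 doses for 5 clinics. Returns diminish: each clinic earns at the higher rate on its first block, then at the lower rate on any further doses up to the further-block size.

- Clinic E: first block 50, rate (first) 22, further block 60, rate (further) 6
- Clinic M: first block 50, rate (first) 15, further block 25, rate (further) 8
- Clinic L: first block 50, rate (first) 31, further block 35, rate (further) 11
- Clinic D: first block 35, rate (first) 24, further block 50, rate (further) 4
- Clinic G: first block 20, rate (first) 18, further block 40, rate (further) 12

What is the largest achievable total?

Treat each block as its own option and order by rate: Clinic L/tier1 31 > Clinic D/tier1 24 > Clinic E/tier1 22 > Clinic G/tier1 18 > Clinic M/tier1 15 > Clinic G/tier2 12 > Clinic L/tier2 11 > Clinic M/tier2 8 > Clinic E/tier2 6 > Clinic D/tier2 4.
Clinic L/tier1 (31): +50 ; 190 left.
Clinic D/tier1 (24): +35 ; 155 left.
Fill Clinic E tier1 block (50 at 22) ; 105 left.
Clinic G tier1 at 18: fill all 20 ; 85 left.
Fill Clinic M tier1 block (50 at 15) ; 35 left.
Clinic G tier2 at 12: only 35 left, fill 35.
Total = 31×50 + 24×35 + 22×50 + 18×20 + 15×50 + 12×35 = 5020.

5020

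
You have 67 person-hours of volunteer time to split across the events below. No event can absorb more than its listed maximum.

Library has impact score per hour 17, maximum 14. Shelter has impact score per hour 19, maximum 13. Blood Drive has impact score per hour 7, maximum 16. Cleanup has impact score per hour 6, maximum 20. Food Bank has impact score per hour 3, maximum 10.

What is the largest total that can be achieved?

729

Rank by impact score per hour: Shelter 19 > Library 17 > Blood Drive 7 > Cleanup 6 > Food Bank 3.
Shelter: +13 to 13 (cap) ; 54 left.
Library takes 14 to reach its cap of 14 ; 40 left.
Blood Drive takes 16 to reach its cap of 16 ; 24 left.
Cleanup: +20 to 20 (cap) ; 4 left.
Food Bank has room for 10 but only 4 remain, so it gets 4.
Total = 17×14 + 19×13 + 7×16 + 6×20 + 3×4 = 729.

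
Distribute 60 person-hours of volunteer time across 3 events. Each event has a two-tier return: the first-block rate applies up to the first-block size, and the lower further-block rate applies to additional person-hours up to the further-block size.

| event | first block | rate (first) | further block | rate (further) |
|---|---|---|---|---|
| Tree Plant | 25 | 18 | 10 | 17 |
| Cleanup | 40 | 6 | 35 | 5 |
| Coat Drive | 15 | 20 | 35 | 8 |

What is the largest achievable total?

Order all 6 blocks by rate: Coat Drive/T1 20 > Tree Plant/T1 18 > Tree Plant/T2 17 > Coat Drive/T2 8 > Cleanup/T1 6 > Cleanup/T2 5.
Coat Drive/T1 (20): +15 ; 45 left.
Tree Plant/T1 (18): +25 ; 20 left.
Tree Plant/T2 (17): +10 ; 10 left.
Coat Drive/T2: +10 of 35 at 8; pool empty.
Total = 20×15 + 18×25 + 17×10 + 8×10 = 1000.

1000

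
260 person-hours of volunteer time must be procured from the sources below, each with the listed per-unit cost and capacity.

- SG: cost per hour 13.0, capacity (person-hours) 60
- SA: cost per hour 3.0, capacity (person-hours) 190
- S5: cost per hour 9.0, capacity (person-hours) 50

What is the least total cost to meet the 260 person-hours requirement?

Cheapest first:
Take 190 from SA at 3.0 ; need 70 more.
S5 (9.0): use full 50 ; 20 person-hours to go.
SG (13.0): take the remaining 20 ; done.
Cost = 190×3.0 + 50×9.0 + 20×13.0 = 1280.

1280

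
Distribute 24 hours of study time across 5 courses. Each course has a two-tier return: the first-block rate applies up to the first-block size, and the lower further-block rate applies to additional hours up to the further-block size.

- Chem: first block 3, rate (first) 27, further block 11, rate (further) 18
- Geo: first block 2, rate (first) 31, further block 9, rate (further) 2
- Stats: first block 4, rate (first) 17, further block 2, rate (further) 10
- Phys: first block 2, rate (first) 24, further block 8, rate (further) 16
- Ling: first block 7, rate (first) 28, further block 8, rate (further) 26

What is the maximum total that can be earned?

631

Order all 10 blocks by rate: Geo/tier1 31 > Ling/tier1 28 > Chem/tier1 27 > Ling/tier2 26 > Phys/tier1 24 > Chem/tier2 18 > Stats/tier1 17 > Phys/tier2 16 > Stats/tier2 10 > Geo/tier2 2.
Geo tier1 at 31: fill all 2 → 22 left.
Ling tier1 at 28: fill all 7 → 15 left.
Chem/tier1 (27): +3 → 12 left.
Ling/tier2 (26): +8 → 4 left.
Phys/tier1 (24): +2 → 2 left.
Chem tier2 at 18: only 2 left, fill 2.
Total = 31×2 + 28×7 + 27×3 + 26×8 + 24×2 + 18×2 = 631.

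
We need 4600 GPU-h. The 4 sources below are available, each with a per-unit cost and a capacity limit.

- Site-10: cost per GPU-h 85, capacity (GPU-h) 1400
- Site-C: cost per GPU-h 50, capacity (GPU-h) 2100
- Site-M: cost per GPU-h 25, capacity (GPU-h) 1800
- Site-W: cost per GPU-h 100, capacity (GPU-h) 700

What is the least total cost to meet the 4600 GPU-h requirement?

Cheapest first:
Site-M (25): use full 1800 ; 2800 GPU-h to go.
Site-C at 50: take all 2100 GPU-h ; 700 still needed.
Site-10 (85): take the remaining 700 ; done.
Site-W: unused.
Cost = 1800×25 + 2100×50 + 700×85 = 209500.

209500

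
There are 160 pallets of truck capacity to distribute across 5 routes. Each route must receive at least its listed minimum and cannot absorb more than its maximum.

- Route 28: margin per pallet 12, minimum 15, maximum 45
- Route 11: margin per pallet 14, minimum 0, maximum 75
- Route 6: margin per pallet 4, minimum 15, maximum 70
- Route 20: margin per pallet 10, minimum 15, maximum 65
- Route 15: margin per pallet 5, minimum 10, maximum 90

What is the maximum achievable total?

1850

Meeting every minimum uses 15+0+15+15+10 = 55 pallets, leaving 105.
Order the routes by margin per pallet: Route 11 14 > Route 28 12 > Route 20 10 > Route 15 5 > Route 6 4.
Give Route 11 75 more to hit its cap of 75 → 30 left.
Route 28 takes 30 more to reach its cap of 45 → 0 left.
Total = 12×45 + 14×75 + 4×15 + 10×15 + 5×10 = 1850.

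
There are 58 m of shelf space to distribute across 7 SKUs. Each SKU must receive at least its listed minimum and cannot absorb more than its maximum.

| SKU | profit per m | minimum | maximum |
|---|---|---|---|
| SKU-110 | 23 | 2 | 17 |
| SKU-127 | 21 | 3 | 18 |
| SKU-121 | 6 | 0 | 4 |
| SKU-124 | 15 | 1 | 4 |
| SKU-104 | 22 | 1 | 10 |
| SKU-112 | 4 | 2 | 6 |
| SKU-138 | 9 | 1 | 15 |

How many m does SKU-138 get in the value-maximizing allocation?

Meeting every minimum uses 2+3+0+1+1+2+1 = 10 m, leaving 48.
Order the SKUs by profit per m: SKU-110 23 > SKU-104 22 > SKU-127 21 > SKU-124 15 > SKU-138 9 > SKU-121 6 > SKU-112 4.
SKU-110 takes 15 more to reach its cap of 17 → 33 left.
SKU-104 takes 9 more to reach its cap of 10 → 24 left.
SKU-127 takes 15 more to reach its cap of 18 → 9 left.
SKU-124: +3 to 4 (cap) → 6 left.
SKU-138 has room for 14 more but only 6 remain, so it gets 7.

7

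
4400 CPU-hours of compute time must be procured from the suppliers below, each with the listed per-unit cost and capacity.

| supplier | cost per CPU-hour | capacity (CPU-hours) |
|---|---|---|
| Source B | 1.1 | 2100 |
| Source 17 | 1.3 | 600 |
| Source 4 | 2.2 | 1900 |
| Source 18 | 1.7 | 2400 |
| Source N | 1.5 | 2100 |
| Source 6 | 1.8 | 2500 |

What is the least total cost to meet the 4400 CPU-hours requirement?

Cheapest first:
Source B (1.1): use full 2100 — 2300 CPU-hours to go.
Source 17 (1.3): use full 600 — 1700 CPU-hours to go.
Take 1700 from Source N at 1.5 to finish.
Source 18, Source 6, Source 4: unused.
Cost = 2100×1.1 + 600×1.3 + 1700×1.5 = 5640.

5640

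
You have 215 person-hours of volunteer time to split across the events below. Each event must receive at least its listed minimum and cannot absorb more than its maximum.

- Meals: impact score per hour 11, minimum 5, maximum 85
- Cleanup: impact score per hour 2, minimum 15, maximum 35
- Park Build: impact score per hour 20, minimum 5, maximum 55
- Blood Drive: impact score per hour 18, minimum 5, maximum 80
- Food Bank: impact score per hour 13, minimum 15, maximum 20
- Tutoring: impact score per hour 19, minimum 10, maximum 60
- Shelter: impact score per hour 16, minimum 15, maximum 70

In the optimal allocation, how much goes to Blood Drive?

Meeting every minimum uses 5+15+5+5+15+10+15 = 70 person-hours, leaving 145.
Order the events by impact score per hour: Park Build 20 > Tutoring 19 > Blood Drive 18 > Shelter 16 > Food Bank 13 > Meals 11 > Cleanup 2.
Park Build takes 50 more to reach its cap of 55 → 95 left.
Tutoring takes 50 more to reach its cap of 60 → 45 left.
Blood Drive: +45 (room for 75) → 50. Pool exhausted.

50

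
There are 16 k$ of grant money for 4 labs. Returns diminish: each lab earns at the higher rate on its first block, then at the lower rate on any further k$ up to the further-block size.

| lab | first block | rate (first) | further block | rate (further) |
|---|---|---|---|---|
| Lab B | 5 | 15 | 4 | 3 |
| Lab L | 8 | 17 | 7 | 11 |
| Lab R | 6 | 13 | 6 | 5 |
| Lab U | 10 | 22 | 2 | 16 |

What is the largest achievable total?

322

Rank every tier by rate: Lab U/T1 22 > Lab L/T1 17 > Lab U/T2 16 > Lab B/T1 15 > Lab R/T1 13 > Lab L/T2 11 > Lab R/T2 5 > Lab B/T2 3.
Lab U/T1 (22): +10 — 6 left.
Lab L T1 at 17: only 6 left, fill 6.
Total = 22×10 + 17×6 = 322.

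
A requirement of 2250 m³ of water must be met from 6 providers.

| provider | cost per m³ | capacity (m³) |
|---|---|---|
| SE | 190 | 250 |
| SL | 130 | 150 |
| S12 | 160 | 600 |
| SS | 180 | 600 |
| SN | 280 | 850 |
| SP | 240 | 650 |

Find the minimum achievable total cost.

427000

Use providers in increasing cost order.
SL (130): use full 150 → 2100 m³ to go.
S12 (160): use full 600 → 1500 m³ to go.
SS at 180: take all 600 m³ → 900 still needed.
SE (190): use full 250 → 650 m³ to go.
SP at 240: take all 650 m³ → 0 still needed.
SN: unused.
Cost = 150×130 + 600×160 + 600×180 + 250×190 + 650×240 = 427000.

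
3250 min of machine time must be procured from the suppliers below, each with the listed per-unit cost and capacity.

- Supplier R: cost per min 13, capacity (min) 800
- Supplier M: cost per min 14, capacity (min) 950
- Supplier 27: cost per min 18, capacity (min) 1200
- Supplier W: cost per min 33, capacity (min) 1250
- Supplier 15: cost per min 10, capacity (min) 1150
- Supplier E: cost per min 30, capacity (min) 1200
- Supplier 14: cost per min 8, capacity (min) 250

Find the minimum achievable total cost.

Cheapest first:
Supplier 14 at 8: take all 250 min — 3000 still needed.
Take 1150 from Supplier 15 at 10 — need 1850 more.
Supplier R at 13: take all 800 min — 1050 still needed.
Supplier M at 14: take all 950 min — 100 still needed.
Supplier 27 at 18: take 100 of its 1200 — requirement met.
Supplier E, Supplier W: unused.
Cost = 250×8 + 1150×10 + 800×13 + 950×14 + 100×18 = 39000.

39000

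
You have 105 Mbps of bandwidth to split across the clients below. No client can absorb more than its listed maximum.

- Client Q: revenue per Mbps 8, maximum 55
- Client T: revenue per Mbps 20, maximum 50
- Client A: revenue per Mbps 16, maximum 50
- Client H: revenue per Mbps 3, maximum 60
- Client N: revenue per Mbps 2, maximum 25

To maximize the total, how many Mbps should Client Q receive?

Rank by revenue per Mbps: Client T 20 > Client A 16 > Client Q 8 > Client H 3 > Client N 2.
Client T: +50 to 50 (cap) → 55 left.
Client A: +50 to 50 (cap) → 5 left.
Client Q: +5 (room for 55) → 5. Pool exhausted.

5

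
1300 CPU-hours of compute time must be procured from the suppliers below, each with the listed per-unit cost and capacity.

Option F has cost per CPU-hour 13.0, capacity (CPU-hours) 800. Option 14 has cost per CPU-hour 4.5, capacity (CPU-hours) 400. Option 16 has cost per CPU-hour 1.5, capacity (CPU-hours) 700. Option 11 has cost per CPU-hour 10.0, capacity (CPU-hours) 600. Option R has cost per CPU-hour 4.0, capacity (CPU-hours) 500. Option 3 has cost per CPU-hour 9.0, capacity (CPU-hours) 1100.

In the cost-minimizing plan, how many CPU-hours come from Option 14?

100

Fill from the cheapest supplier first.
Take 700 from Option 16 at 1.5 — need 600 more.
Take 500 from Option R at 4.0 — need 100 more.
Option 14 (4.5): take the remaining 100 — done.
Option 3, Option 11, Option F: unused.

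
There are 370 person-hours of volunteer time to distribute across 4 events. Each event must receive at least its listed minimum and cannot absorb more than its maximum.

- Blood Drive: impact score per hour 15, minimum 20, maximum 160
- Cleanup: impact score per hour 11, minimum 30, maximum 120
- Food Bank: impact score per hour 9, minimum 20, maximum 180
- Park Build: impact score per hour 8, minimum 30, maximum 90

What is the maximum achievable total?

4500

Meeting every minimum uses 20+30+20+30 = 100 person-hours, leaving 270.
Order the events by impact score per hour: Blood Drive 15 > Cleanup 11 > Food Bank 9 > Park Build 8.
Blood Drive: +140 to 160 (cap) → 130 left.
Give Cleanup 90 more to hit its cap of 120 → 40 left.
Only 40 left; Food Bank takes them to reach 60.
Total = 15×160 + 11×120 + 9×60 + 8×30 = 4500.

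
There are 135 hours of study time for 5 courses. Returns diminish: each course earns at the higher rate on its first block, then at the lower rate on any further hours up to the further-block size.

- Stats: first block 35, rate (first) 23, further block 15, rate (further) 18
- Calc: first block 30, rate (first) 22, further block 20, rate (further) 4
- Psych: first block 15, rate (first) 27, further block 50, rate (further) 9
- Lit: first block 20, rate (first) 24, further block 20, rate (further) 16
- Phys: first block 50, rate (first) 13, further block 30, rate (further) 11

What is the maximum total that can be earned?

Order all 10 blocks by rate: Psych/first 27 > Lit/first 24 > Stats/first 23 > Calc/first 22 > Stats/second 18 > Lit/second 16 > Phys/first 13 > Phys/second 11 > Psych/second 9 > Calc/second 4.
Psych/first (27): +15 — 120 left.
Lit first at 24: fill all 20 — 100 left.
Stats/first (23): +35 — 65 left.
Fill Calc first block (30 at 22) — 35 left.
Stats/second (18): +15 — 20 left.
Lit second at 16: fill all 20 — 0 left.
Total = 27×15 + 24×20 + 23×35 + 22×30 + 18×15 + 16×20 = 2940.

2940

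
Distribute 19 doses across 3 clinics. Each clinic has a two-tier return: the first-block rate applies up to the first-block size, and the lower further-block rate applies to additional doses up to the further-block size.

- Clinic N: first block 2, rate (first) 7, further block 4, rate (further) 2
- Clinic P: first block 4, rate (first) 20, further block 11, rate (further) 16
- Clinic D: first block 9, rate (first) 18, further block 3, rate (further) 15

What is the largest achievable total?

Rank every tier by rate: Clinic P/first 20 > Clinic D/first 18 > Clinic P/second 16 > Clinic D/second 15 > Clinic N/first 7 > Clinic N/second 2.
Clinic P/first (20): +4 — 15 left.
Clinic D/first (18): +9 — 6 left.
Clinic P/second: +6 of 11 at 16; pool empty.
Total = 20×4 + 18×9 + 16×6 = 338.

338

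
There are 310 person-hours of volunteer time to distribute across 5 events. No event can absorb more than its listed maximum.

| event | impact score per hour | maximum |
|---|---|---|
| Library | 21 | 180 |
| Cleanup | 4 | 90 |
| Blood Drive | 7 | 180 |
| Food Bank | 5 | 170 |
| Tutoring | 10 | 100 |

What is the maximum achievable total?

Rank by impact score per hour: Library 21 > Tutoring 10 > Blood Drive 7 > Food Bank 5 > Cleanup 4.
Give Library 180 to hit its cap of 180 — 130 left.
Tutoring: +100 to 100 (cap) — 30 left.
Only 30 left; Blood Drive takes them to reach 30.
Total = 21×180 + 7×30 + 10×100 = 4990.

4990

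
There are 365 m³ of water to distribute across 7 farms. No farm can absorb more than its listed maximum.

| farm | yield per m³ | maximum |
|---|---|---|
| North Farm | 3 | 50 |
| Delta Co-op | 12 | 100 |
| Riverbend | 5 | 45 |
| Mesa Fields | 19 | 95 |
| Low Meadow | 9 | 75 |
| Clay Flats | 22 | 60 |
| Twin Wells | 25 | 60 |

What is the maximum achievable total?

6275

Order the farms by yield per m³: Twin Wells 25 > Clay Flats 22 > Mesa Fields 19 > Delta Co-op 12 > Low Meadow 9 > Riverbend 5 > North Farm 3.
Give Twin Wells 60 to hit its cap of 60 ; 305 left.
Give Clay Flats 60 to hit its cap of 60 ; 245 left.
Give Mesa Fields 95 to hit its cap of 95 ; 150 left.
Delta Co-op takes 100 to reach its cap of 100 ; 50 left.
Low Meadow: +50 (room for 75) → 50. Pool exhausted.
Total = 12×100 + 19×95 + 9×50 + 22×60 + 25×60 = 6275.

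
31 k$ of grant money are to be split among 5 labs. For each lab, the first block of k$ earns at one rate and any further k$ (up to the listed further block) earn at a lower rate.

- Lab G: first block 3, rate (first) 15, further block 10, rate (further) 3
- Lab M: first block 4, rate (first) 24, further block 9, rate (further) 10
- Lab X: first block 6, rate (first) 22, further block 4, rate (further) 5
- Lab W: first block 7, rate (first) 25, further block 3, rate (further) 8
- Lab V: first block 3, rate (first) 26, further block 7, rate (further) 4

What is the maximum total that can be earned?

606

Treat each block as its own option and order by rate: Lab V/T1 26 > Lab W/T1 25 > Lab M/T1 24 > Lab X/T1 22 > Lab G/T1 15 > Lab M/T2 10 > Lab W/T2 8 > Lab X/T2 5 > Lab V/T2 4 > Lab G/T2 3.
Lab V T1 at 26: fill all 3 — 28 left.
Lab W/T1 (25): +7 — 21 left.
Lab M T1 at 24: fill all 4 — 17 left.
Lab X T1 at 22: fill all 6 — 11 left.
Lab G/T1 (15): +3 — 8 left.
8 remain; put them into Lab M T2 at 10.
Total = 26×3 + 25×7 + 24×4 + 22×6 + 15×3 + 10×8 = 606.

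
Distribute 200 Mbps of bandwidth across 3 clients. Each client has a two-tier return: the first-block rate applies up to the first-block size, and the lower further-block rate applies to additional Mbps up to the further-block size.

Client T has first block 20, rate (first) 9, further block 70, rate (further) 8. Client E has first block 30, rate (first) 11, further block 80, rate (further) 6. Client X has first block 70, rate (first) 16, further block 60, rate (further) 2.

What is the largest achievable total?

2250

Rank every tier by rate: Client X/tier1 16 > Client E/tier1 11 > Client T/tier1 9 > Client T/tier2 8 > Client E/tier2 6 > Client X/tier2 2.
Client X/tier1 (16): +70 ; 130 left.
Client E tier1 at 11: fill all 30 ; 100 left.
Client T tier1 at 9: fill all 20 ; 80 left.
Client T/tier2 (8): +70 ; 10 left.
Client E/tier2: +10 of 80 at 6; pool empty.
Total = 16×70 + 11×30 + 9×20 + 8×70 + 6×10 = 2250.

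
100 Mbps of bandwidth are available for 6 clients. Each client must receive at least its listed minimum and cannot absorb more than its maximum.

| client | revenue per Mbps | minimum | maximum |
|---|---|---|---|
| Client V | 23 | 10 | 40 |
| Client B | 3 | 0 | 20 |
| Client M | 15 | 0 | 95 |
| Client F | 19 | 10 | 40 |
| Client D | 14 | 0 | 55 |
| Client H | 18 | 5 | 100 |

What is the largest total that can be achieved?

2040

Meeting every minimum uses 10+0+0+10+0+5 = 25 Mbps, leaving 75.
Order the clients by revenue per Mbps: Client V 23 > Client F 19 > Client H 18 > Client M 15 > Client D 14 > Client B 3.
Client V takes 30 more to reach its cap of 40 → 45 left.
Client F takes 30 more to reach its cap of 40 → 15 left.
Only 15 left; Client H takes them to reach 20.
Total = 23×40 + 19×40 + 18×20 = 2040.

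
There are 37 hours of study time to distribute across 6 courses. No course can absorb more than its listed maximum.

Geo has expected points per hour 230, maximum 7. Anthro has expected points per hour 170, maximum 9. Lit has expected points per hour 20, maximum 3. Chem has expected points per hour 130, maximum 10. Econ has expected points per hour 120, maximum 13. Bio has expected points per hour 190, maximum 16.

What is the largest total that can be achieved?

Highest expected points per hour first: Geo 230 > Bio 190 > Anthro 170 > Chem 130 > Econ 120 > Lit 20.
Geo takes 7 to reach its cap of 7 ; 30 left.
Bio takes 16 to reach its cap of 16 ; 14 left.
Anthro takes 9 to reach its cap of 9 ; 5 left.
Chem: +5 (room for 10) → 5. Pool exhausted.
Total = 230×7 + 170×9 + 130×5 + 190×16 = 6830.

6830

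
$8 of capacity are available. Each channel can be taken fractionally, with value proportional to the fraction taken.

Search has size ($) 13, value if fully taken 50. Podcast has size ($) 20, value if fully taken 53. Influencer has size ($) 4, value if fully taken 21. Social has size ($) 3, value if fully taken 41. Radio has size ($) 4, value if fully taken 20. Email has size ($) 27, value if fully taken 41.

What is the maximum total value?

Best value per unit of size first: Social 41/3≈13.7, Influencer 21/4≈5.25, Radio 20/4≈5, Search 50/13≈3.85, Podcast 53/20≈2.65, Email 41/27≈1.52.
Take all of Social (3 $, value 41) ; 5 $ left.
Influencer: take in full, 4 $ for value 21 ; 1 left.
1 $ left: a 1/4 share of Radio gives 20×1/4 = 5.
Total value = 67.

67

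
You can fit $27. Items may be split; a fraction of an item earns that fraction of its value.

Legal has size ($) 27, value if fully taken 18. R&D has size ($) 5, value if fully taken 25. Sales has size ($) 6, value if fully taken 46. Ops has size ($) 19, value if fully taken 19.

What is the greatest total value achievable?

Sort by value density: Sales 46/6≈7.67, R&D 25/5≈5, Ops 19/19≈1, Legal 18/27≈0.667.
Sales: take in full, 6 $ for value 46 ; 21 left.
R&D: take in full, 5 $ for value 25 ; 16 left.
Fill the last 16 $ with part of Ops: 16/19 of it earns 16.
Total value = 87.

87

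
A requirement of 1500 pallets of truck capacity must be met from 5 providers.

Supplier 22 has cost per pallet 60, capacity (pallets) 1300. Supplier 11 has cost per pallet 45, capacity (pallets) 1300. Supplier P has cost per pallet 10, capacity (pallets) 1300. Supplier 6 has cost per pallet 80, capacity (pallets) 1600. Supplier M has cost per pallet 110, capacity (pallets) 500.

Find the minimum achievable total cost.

22000

Fill from the cheapest provider first.
Supplier P (10): use full 1300 — 200 pallets to go.
Take 200 from Supplier 11 at 45 to finish.
Supplier 22, Supplier 6, Supplier M: unused.
Cost = 1300×10 + 200×45 = 22000.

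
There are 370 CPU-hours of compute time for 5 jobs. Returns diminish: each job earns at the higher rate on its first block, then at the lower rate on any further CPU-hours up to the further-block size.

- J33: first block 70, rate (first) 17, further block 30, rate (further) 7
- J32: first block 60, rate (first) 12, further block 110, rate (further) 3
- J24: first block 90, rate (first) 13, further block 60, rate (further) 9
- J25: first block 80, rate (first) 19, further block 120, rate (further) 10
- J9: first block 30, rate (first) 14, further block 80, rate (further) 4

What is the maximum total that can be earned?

Treat each block as its own option and order by rate: J25/T1 19 > J33/T1 17 > J9/T1 14 > J24/T1 13 > J32/T1 12 > J25/T2 10 > J24/T2 9 > J33/T2 7 > J9/T2 4 > J32/T2 3.
J25 T1 at 19: fill all 80 → 290 left.
Fill J33 T1 block (70 at 17) → 220 left.
J9/T1 (14): +30 → 190 left.
J24/T1 (13): +90 → 100 left.
J32/T1 (12): +60 → 40 left.
40 remain; put them into J25 T2 at 10.
Total = 19×80 + 17×70 + 14×30 + 13×90 + 12×60 + 10×40 = 5420.

5420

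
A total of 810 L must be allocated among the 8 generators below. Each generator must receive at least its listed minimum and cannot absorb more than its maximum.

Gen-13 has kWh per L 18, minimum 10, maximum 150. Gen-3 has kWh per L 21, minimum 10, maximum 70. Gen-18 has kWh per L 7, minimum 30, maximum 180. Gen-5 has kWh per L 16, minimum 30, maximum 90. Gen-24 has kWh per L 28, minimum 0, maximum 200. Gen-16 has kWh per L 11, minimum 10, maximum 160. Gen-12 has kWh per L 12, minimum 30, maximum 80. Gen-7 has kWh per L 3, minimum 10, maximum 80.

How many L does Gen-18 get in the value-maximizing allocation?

50

Meeting every minimum uses 10+10+30+30+0+10+30+10 = 130 L, leaving 680.
Order the generators by kWh per L: Gen-24 28 > Gen-3 21 > Gen-13 18 > Gen-5 16 > Gen-12 12 > Gen-16 11 > Gen-18 7 > Gen-7 3.
Gen-24 takes 200 more to reach its cap of 200 → 480 left.
Gen-3: +60 to 70 (cap) → 420 left.
Gen-13: +140 to 150 (cap) → 280 left.
Gen-5 takes 60 more to reach its cap of 90 → 220 left.
Give Gen-12 50 more to hit its cap of 80 → 170 left.
Gen-16 takes 150 more to reach its cap of 160 → 20 left.
Gen-18: +20 (room for 150) → 50. Pool exhausted.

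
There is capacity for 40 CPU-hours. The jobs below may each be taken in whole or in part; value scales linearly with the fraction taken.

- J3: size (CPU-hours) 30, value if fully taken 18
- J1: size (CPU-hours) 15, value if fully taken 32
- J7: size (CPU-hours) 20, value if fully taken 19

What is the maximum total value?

54

Best value per unit of size first: J1 32/15≈2.13, J7 19/20≈0.95, J3 18/30≈0.6.
All 15 CPU-hours of J1 fit (value 32) — 25 remain.
J7: take in full, 20 CPU-hours for value 19 — 5 left.
5 CPU-hours left: a 5/30 share of J3 gives 18×5/30 = 3.
Total value = 54.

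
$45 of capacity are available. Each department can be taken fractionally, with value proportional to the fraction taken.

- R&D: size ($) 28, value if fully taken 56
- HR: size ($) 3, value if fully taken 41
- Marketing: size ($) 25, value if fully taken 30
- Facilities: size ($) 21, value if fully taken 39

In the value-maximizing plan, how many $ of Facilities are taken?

14

Sort by value density: HR 41/3≈13.7, R&D 56/28≈2, Facilities 39/21≈1.86, Marketing 30/25≈1.2.
Take all of HR (3 $, value 41) → 42 $ left.
All 28 $ of R&D fit (value 56) → 14 remain.
Only 14 $ remain; take 14/21 of Facilities for value 39×14/21 = 26.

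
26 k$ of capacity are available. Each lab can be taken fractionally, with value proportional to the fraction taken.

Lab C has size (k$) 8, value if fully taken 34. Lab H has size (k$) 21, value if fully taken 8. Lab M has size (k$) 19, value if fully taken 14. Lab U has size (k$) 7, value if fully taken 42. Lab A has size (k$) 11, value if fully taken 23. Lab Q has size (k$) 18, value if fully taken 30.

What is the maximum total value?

Sort by value density: Lab U 42/7≈6, Lab C 34/8≈4.25, Lab A 23/11≈2.09, Lab Q 30/18≈1.67, Lab M 14/19≈0.737, Lab H 8/21≈0.381.
Lab U: take in full, 7 k$ for value 42 → 19 left.
Take all of Lab C (8 k$, value 34) → 11 k$ left.
All 11 k$ of Lab A fit (value 23) → 0 remain.
Total value = 99.

99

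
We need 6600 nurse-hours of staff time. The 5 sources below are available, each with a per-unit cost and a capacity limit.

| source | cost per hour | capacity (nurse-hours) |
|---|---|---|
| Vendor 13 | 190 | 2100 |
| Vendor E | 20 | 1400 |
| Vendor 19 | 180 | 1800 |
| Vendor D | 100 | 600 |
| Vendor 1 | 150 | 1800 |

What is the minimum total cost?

Fill from the cheapest source first.
Take 1400 from Vendor E at 20 ; need 5200 more.
Vendor D (100): use full 600 ; 4600 nurse-hours to go.
Vendor 1 at 150: take all 1800 nurse-hours ; 2800 still needed.
Take 1800 from Vendor 19 at 180 ; need 1000 more.
Vendor 13 at 190: take 1000 of its 2100 ; requirement met.
Cost = 1400×20 + 600×100 + 1800×150 + 1800×180 + 1000×190 = 872000.

872000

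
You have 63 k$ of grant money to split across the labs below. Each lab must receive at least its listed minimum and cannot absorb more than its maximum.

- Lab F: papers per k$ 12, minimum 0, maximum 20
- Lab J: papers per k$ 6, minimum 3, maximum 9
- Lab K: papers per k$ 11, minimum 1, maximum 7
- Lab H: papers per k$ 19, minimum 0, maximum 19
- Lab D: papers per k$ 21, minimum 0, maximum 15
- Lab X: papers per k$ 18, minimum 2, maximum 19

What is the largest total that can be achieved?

1119

Meeting every minimum uses 0+3+1+0+0+2 = 6 k$, leaving 57.
Order the labs by papers per k$: Lab D 21 > Lab H 19 > Lab X 18 > Lab F 12 > Lab K 11 > Lab J 6.
Lab D takes 15 more to reach its cap of 15 ; 42 left.
Lab H takes 19 more to reach its cap of 19 ; 23 left.
Lab X: +17 to 19 (cap) ; 6 left.
Lab F has room for 20 more but only 6 remain, so it gets 6.
Total = 12×6 + 6×3 + 11×1 + 19×19 + 21×15 + 18×19 = 1119.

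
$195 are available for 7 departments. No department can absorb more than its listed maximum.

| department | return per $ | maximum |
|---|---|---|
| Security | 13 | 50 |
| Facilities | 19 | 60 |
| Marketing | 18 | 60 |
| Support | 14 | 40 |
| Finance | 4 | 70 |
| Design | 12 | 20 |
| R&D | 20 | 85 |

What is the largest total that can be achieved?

Order the departments by return per $: R&D 20 > Facilities 19 > Marketing 18 > Support 14 > Security 13 > Design 12 > Finance 4.
R&D takes 85 to reach its cap of 85 — 110 left.
Facilities takes 60 to reach its cap of 60 — 50 left.
Only 50 left; Marketing takes them to reach 50.
Total = 19×60 + 18×50 + 20×85 = 3740.

3740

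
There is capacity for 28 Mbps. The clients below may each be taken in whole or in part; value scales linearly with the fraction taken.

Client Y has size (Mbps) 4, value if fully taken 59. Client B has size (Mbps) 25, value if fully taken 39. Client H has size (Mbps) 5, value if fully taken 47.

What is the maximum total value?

135.64

Sort by value density: Client Y 59/4≈14.8, Client H 47/5≈9.4, Client B 39/25≈1.56.
Take all of Client Y (4 Mbps, value 59) → 24 Mbps left.
Take all of Client H (5 Mbps, value 47) → 19 Mbps left.
Only 19 Mbps remain; take 19/25 of Client B for value 39×19/25 = 29.64.
Total value = 135.64.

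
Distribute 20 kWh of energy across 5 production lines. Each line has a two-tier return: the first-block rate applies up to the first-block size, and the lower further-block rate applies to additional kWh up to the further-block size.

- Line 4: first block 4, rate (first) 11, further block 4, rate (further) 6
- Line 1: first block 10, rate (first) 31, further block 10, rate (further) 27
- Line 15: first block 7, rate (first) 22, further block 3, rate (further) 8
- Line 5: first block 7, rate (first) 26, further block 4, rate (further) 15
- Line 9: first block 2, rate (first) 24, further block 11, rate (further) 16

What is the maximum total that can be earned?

580

Order all 10 blocks by rate: Line 1/tier1 31 > Line 1/tier2 27 > Line 5/tier1 26 > Line 9/tier1 24 > Line 15/tier1 22 > Line 9/tier2 16 > Line 5/tier2 15 > Line 4/tier1 11 > Line 15/tier2 8 > Line 4/tier2 6.
Line 1/tier1 (31): +10 ; 10 left.
Fill Line 1 tier2 block (10 at 27) ; 0 left.
Total = 31×10 + 27×10 = 580.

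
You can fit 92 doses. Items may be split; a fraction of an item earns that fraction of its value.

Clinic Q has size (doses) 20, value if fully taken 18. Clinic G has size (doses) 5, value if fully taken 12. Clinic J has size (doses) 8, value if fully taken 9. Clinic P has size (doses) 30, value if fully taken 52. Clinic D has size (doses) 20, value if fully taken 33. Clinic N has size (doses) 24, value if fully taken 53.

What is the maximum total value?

163.5

Rank by value-to-size ratio: Clinic G 12/5≈2.4, Clinic N 53/24≈2.21, Clinic P 52/30≈1.73, Clinic D 33/20≈1.65, Clinic J 9/8≈1.12, Clinic Q 18/20≈0.9.
All 5 doses of Clinic G fit (value 12) → 87 remain.
All 24 doses of Clinic N fit (value 53) → 63 remain.
Clinic P: take in full, 30 doses for value 52 → 33 left.
All 20 doses of Clinic D fit (value 33) → 13 remain.
Take all of Clinic J (8 doses, value 9) → 5 doses left.
Fill the last 5 doses with part of Clinic Q: 5/20 of it earns 4.5.
Total value = 163.5.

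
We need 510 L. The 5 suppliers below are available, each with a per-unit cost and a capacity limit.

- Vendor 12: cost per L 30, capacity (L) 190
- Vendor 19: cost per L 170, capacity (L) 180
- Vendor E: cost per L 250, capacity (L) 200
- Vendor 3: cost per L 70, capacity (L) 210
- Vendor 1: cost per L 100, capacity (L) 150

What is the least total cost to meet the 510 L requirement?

31400

Cheapest first:
Take 190 from Vendor 12 at 30 — need 320 more.
Vendor 3 (70): use full 210 — 110 L to go.
Vendor 1 (100): take the remaining 110 — done.
Vendor 19, Vendor E: unused.
Cost = 190×30 + 210×70 + 110×100 = 31400.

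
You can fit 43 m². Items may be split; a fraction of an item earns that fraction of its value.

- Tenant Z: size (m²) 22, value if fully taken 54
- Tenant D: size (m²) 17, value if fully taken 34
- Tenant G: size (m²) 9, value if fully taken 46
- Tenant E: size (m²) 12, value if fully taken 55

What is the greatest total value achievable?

Rank by value-to-size ratio: Tenant G 46/9≈5.11, Tenant E 55/12≈4.58, Tenant Z 54/22≈2.45, Tenant D 34/17≈2.
Take all of Tenant G (9 m², value 46) ; 34 m² left.
Take all of Tenant E (12 m², value 55) ; 22 m² left.
Take all of Tenant Z (22 m², value 54) ; 0 m² left.
Total value = 155.

155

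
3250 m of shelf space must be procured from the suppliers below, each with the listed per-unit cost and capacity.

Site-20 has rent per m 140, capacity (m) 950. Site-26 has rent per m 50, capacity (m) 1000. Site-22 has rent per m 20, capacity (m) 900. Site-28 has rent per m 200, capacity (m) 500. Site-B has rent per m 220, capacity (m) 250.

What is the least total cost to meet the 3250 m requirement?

Fill from the cheapest supplier first.
Site-22 (20): use full 900 → 2350 m to go.
Site-26 (50): use full 1000 → 1350 m to go.
Site-20 at 140: take all 950 m → 400 still needed.
Site-28 (200): take the remaining 400 → done.
Site-B: unused.
Cost = 900×20 + 1000×50 + 950×140 + 400×200 = 281000.

281000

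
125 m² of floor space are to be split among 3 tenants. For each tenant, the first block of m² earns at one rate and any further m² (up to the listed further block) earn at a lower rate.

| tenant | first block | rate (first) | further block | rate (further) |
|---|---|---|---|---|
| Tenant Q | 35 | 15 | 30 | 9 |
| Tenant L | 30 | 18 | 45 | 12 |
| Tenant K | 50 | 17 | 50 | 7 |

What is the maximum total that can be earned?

2035

Order all 6 blocks by rate: Tenant L/first 18 > Tenant K/first 17 > Tenant Q/first 15 > Tenant L/second 12 > Tenant Q/second 9 > Tenant K/second 7.
Fill Tenant L first block (30 at 18) → 95 left.
Fill Tenant K first block (50 at 17) → 45 left.
Fill Tenant Q first block (35 at 15) → 10 left.
Tenant L second at 12: only 10 left, fill 10.
Total = 18×30 + 17×50 + 15×35 + 12×10 = 2035.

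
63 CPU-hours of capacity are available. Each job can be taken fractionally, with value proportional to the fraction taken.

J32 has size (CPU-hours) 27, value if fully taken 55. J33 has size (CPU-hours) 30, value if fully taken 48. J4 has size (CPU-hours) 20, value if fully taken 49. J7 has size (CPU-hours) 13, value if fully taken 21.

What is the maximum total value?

Best value per unit of size first: J4 49/20≈2.45, J32 55/27≈2.04, J7 21/13≈1.62, J33 48/30≈1.6.
Take all of J4 (20 CPU-hours, value 49) — 43 CPU-hours left.
J32: take in full, 27 CPU-hours for value 55 — 16 left.
All 13 CPU-hours of J7 fit (value 21) — 3 remain.
Only 3 CPU-hours remain; take 3/30 of J33 for value 48×3/30 = 4.8.
Total value = 129.8.

129.8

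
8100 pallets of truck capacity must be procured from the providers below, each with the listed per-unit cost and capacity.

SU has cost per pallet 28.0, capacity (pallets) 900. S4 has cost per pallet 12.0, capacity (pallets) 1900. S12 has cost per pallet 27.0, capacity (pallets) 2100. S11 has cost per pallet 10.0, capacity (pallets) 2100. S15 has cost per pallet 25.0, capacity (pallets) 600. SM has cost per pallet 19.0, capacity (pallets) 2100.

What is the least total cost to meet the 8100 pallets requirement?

136500

Fill from the cheapest provider first.
S11 (10.0): use full 2100 → 6000 pallets to go.
S4 at 12.0: take all 1900 pallets → 4100 still needed.
SM (19.0): use full 2100 → 2000 pallets to go.
S15 at 25.0: take all 600 pallets → 1400 still needed.
S12 (27.0): take the remaining 1400 → done.
SU: unused.
Cost = 2100×10.0 + 1900×12.0 + 2100×19.0 + 600×25.0 + 1400×27.0 = 136500.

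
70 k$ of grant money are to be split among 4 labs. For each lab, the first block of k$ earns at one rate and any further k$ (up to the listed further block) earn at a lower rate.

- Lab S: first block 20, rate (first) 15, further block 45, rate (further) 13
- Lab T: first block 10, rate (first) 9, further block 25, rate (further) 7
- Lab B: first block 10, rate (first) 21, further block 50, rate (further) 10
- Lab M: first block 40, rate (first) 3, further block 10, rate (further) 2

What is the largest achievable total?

Rank every tier by rate: Lab B/tier1 21 > Lab S/tier1 15 > Lab S/tier2 13 > Lab B/tier2 10 > Lab T/tier1 9 > Lab T/tier2 7 > Lab M/tier1 3 > Lab M/tier2 2.
Lab B/tier1 (21): +10 — 60 left.
Lab S tier1 at 15: fill all 20 — 40 left.
Lab S tier2 at 13: only 40 left, fill 40.
Total = 21×10 + 15×20 + 13×40 = 1030.

1030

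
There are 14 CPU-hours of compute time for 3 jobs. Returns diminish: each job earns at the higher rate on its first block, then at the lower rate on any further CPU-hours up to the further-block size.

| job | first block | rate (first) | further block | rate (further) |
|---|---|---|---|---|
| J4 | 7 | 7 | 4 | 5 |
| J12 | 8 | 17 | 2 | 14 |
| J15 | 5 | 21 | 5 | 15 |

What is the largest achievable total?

256

Order all 6 blocks by rate: J15/T1 21 > J12/T1 17 > J15/T2 15 > J12/T2 14 > J4/T1 7 > J4/T2 5.
J15/T1 (21): +5 ; 9 left.
Fill J12 T1 block (8 at 17) ; 1 left.
1 remain; put them into J15 T2 at 15.
Total = 21×5 + 17×8 + 15×1 = 256.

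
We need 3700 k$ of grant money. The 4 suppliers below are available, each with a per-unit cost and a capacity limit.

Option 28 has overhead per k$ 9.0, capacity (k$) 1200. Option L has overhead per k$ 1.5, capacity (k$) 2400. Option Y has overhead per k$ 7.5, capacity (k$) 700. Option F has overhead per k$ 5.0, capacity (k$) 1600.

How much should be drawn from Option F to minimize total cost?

1300

Fill from the cheapest supplier first.
Take 2400 from Option L at 1.5 — need 1300 more.
Take 1300 from Option F at 5.0 to finish.
Option Y, Option 28: unused.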